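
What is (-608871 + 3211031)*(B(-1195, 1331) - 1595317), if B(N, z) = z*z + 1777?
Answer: 463239125360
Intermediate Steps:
B(N, z) = 1777 + z² (B(N, z) = z² + 1777 = 1777 + z²)
(-608871 + 3211031)*(B(-1195, 1331) - 1595317) = (-608871 + 3211031)*((1777 + 1331²) - 1595317) = 2602160*((1777 + 1771561) - 1595317) = 2602160*(1773338 - 1595317) = 2602160*178021 = 463239125360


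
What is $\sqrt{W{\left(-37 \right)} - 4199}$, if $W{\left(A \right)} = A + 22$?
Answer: $7 i \sqrt{86} \approx 64.915 i$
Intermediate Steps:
$W{\left(A \right)} = 22 + A$
$\sqrt{W{\left(-37 \right)} - 4199} = \sqrt{\left(22 - 37\right) - 4199} = \sqrt{-15 - 4199} = \sqrt{-4214} = 7 i \sqrt{86}$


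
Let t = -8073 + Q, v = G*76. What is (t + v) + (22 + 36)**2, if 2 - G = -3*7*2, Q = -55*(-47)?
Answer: 1220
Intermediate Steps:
Q = 2585
G = 44 (G = 2 - (-3*7)*2 = 2 - (-21)*2 = 2 - 1*(-42) = 2 + 42 = 44)
v = 3344 (v = 44*76 = 3344)
t = -5488 (t = -8073 + 2585 = -5488)
(t + v) + (22 + 36)**2 = (-5488 + 3344) + (22 + 36)**2 = -2144 + 58**2 = -2144 + 3364 = 1220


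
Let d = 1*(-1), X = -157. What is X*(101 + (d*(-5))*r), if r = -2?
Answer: -14287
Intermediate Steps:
d = -1
X*(101 + (d*(-5))*r) = -157*(101 - 1*(-5)*(-2)) = -157*(101 + 5*(-2)) = -157*(101 - 10) = -157*91 = -14287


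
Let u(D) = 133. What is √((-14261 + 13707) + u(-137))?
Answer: I*√421 ≈ 20.518*I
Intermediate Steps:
√((-14261 + 13707) + u(-137)) = √((-14261 + 13707) + 133) = √(-554 + 133) = √(-421) = I*√421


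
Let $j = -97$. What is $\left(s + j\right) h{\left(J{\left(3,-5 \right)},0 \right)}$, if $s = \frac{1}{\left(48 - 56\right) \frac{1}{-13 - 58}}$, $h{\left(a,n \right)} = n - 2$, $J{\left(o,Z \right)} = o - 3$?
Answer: $\frac{705}{4} \approx 176.25$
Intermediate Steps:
$J{\left(o,Z \right)} = -3 + o$
$h{\left(a,n \right)} = -2 + n$ ($h{\left(a,n \right)} = n - 2 = -2 + n$)
$s = \frac{71}{8}$ ($s = \frac{1}{\left(-8\right) \frac{1}{-71}} = \frac{1}{\left(-8\right) \left(- \frac{1}{71}\right)} = \frac{1}{\frac{8}{71}} = \frac{71}{8} \approx 8.875$)
$\left(s + j\right) h{\left(J{\left(3,-5 \right)},0 \right)} = \left(\frac{71}{8} - 97\right) \left(-2 + 0\right) = \left(- \frac{705}{8}\right) \left(-2\right) = \frac{705}{4}$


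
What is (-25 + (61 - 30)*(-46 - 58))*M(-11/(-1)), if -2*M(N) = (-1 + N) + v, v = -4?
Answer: 9747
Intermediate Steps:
M(N) = 5/2 - N/2 (M(N) = -((-1 + N) - 4)/2 = -(-5 + N)/2 = 5/2 - N/2)
(-25 + (61 - 30)*(-46 - 58))*M(-11/(-1)) = (-25 + (61 - 30)*(-46 - 58))*(5/2 - (-11)/(2*(-1))) = (-25 + 31*(-104))*(5/2 - (-11)*(-1)/2) = (-25 - 3224)*(5/2 - 1/2*11) = -3249*(5/2 - 11/2) = -3249*(-3) = 9747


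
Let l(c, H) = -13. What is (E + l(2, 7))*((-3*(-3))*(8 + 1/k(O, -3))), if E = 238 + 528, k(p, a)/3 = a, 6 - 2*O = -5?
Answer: 53463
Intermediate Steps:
O = 11/2 (O = 3 - ½*(-5) = 3 + 5/2 = 11/2 ≈ 5.5000)
k(p, a) = 3*a
E = 766
(E + l(2, 7))*((-3*(-3))*(8 + 1/k(O, -3))) = (766 - 13)*((-3*(-3))*(8 + 1/(3*(-3)))) = 753*(9*(8 + 1/(-9))) = 753*(9*(8 - ⅑)) = 753*(9*(71/9)) = 753*71 = 53463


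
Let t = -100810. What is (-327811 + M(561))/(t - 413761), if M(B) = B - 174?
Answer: 327424/514571 ≈ 0.63630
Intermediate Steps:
M(B) = -174 + B
(-327811 + M(561))/(t - 413761) = (-327811 + (-174 + 561))/(-100810 - 413761) = (-327811 + 387)/(-514571) = -327424*(-1/514571) = 327424/514571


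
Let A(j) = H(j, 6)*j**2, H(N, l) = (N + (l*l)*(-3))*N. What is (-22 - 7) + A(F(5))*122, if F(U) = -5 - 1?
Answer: 3004099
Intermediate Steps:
F(U) = -6
H(N, l) = N*(N - 3*l**2) (H(N, l) = (N + l**2*(-3))*N = (N - 3*l**2)*N = N*(N - 3*l**2))
A(j) = j**3*(-108 + j) (A(j) = (j*(j - 3*6**2))*j**2 = (j*(j - 3*36))*j**2 = (j*(j - 108))*j**2 = (j*(-108 + j))*j**2 = j**3*(-108 + j))
(-22 - 7) + A(F(5))*122 = (-22 - 7) + ((-6)**3*(-108 - 6))*122 = -29 - 216*(-114)*122 = -29 + 24624*122 = -29 + 3004128 = 3004099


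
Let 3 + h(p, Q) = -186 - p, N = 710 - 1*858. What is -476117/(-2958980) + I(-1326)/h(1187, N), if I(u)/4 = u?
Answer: 255461983/63618070 ≈ 4.0156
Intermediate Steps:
I(u) = 4*u
N = -148 (N = 710 - 858 = -148)
h(p, Q) = -189 - p (h(p, Q) = -3 + (-186 - p) = -189 - p)
-476117/(-2958980) + I(-1326)/h(1187, N) = -476117/(-2958980) + (4*(-1326))/(-189 - 1*1187) = -476117*(-1/2958980) - 5304/(-189 - 1187) = 476117/2958980 - 5304/(-1376) = 476117/2958980 - 5304*(-1/1376) = 476117/2958980 + 663/172 = 255461983/63618070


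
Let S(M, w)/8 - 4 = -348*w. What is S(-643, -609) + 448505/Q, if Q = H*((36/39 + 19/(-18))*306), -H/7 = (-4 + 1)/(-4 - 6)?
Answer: 18822271346/11067 ≈ 1.7008e+6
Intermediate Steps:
S(M, w) = 32 - 2784*w (S(M, w) = 32 + 8*(-348*w) = 32 - 2784*w)
H = -21/10 (H = -7*(-4 + 1)/(-4 - 6) = -(-21)/(-10) = -(-21)*(-1)/10 = -7*3/10 = -21/10 ≈ -2.1000)
Q = 11067/130 (Q = -21*(36/39 + 19/(-18))*306/10 = -21*(36*(1/39) + 19*(-1/18))*306/10 = -21*(12/13 - 19/18)*306/10 = -(-217)*306/780 = -21/10*(-527/13) = 11067/130 ≈ 85.131)
S(-643, -609) + 448505/Q = (32 - 2784*(-609)) + 448505/(11067/130) = (32 + 1695456) + 448505*(130/11067) = 1695488 + 58305650/11067 = 18822271346/11067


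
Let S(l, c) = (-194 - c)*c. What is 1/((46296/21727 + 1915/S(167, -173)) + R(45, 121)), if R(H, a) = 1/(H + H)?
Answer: 2368025730/6320328587 ≈ 0.37467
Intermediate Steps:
S(l, c) = c*(-194 - c)
R(H, a) = 1/(2*H)
1/((46296/21727 + 1915/S(167, -173)) + R(45, 121)) = 1/((46296/21727 + 1915/((-1*(-173)*(194 - 173)))) + (½)/45) = 1/((46296*(1/21727) + 1915/((-1*(-173)*21))) + (½)*(1/45)) = 1/((46296/21727 + 1915/3633) + 1/90) = 1/(209800573/78934191 + 1/90) = 1/(6320328587/2368025730) = 2368025730/6320328587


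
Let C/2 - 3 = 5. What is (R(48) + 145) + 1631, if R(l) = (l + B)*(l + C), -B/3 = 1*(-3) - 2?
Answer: 5808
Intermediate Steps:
C = 16 (C = 6 + 2*5 = 6 + 10 = 16)
B = 15 (B = -3*(1*(-3) - 2) = -3*(-3 - 2) = -3*(-5) = 15)
R(l) = (15 + l)*(16 + l) (R(l) = (l + 15)*(l + 16) = (15 + l)*(16 + l))
(R(48) + 145) + 1631 = ((240 + 48² + 31*48) + 145) + 1631 = ((240 + 2304 + 1488) + 145) + 1631 = (4032 + 145) + 1631 = 4177 + 1631 = 5808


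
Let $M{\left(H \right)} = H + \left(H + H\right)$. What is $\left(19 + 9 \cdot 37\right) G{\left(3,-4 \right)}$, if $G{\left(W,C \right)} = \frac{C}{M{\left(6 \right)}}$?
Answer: $- \frac{704}{9} \approx -78.222$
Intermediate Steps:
$M{\left(H \right)} = 3 H$ ($M{\left(H \right)} = H + 2 H = 3 H$)
$G{\left(W,C \right)} = \frac{C}{18}$ ($G{\left(W,C \right)} = \frac{C}{3 \cdot 6} = \frac{C}{18}$)
$\left(19 + 9 \cdot 37\right) G{\left(3,-4 \right)} = \left(19 + 9 \cdot 37\right) \frac{1}{18} \left(-4\right) = \left(19 + 333\right) \left(- \frac{2}{9}\right) = 352 \left(- \frac{2}{9}\right) = - \frac{704}{9}$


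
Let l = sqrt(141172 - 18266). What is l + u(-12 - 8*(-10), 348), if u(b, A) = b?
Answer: 68 + sqrt(122906) ≈ 418.58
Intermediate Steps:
l = sqrt(122906) ≈ 350.58
l + u(-12 - 8*(-10), 348) = sqrt(122906) + (-12 - 8*(-10)) = sqrt(122906) + (-12 + 80) = sqrt(122906) + 68 = 68 + sqrt(122906)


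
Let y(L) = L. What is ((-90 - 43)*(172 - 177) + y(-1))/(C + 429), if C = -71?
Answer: 332/179 ≈ 1.8547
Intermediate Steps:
((-90 - 43)*(172 - 177) + y(-1))/(C + 429) = ((-90 - 43)*(172 - 177) - 1)/(-71 + 429) = (-133*(-5) - 1)/358 = (665 - 1)*(1/358) = 664*(1/358) = 332/179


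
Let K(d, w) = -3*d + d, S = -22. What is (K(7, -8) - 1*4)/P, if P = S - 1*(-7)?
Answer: 6/5 ≈ 1.2000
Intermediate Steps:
K(d, w) = -2*d
P = -15 (P = -22 - 1*(-7) = -22 + 7 = -15)
(K(7, -8) - 1*4)/P = (-2*7 - 1*4)/(-15) = -(-14 - 4)/15 = -1/15*(-18) = 6/5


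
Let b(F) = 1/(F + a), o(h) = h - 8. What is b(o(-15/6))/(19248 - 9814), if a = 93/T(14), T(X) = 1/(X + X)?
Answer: 1/24467079 ≈ 4.0871e-8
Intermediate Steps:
T(X) = 1/(2*X)
a = 2604 (a = 93/(((½)/14)) = 93/(((½)*(1/14))) = 93/(1/28) = 93*28 = 2604)
o(h) = -8 + h
b(F) = 1/(2604 + F) (b(F) = 1/(F + 2604) = 1/(2604 + F))
b(o(-15/6))/(19248 - 9814) = 1/((2604 + (-8 - 15/6))*(19248 - 9814)) = 1/((2604 + (-8 - 15*⅙))*9434) = (1/9434)/(2604 + (-8 - 5/2)) = (1/9434)/(2604 - 21/2) = (1/9434)/(5187/2) = (2/5187)*(1/9434) = 1/24467079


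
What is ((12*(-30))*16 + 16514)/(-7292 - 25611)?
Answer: -10754/32903 ≈ -0.32684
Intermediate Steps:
((12*(-30))*16 + 16514)/(-7292 - 25611) = (-360*16 + 16514)/(-32903) = (-5760 + 16514)*(-1/32903) = 10754*(-1/32903) = -10754/32903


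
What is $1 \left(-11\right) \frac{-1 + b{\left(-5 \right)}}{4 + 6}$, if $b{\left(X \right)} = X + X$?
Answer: $\frac{121}{10} \approx 12.1$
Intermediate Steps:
$b{\left(X \right)} = 2 X$
$1 \left(-11\right) \frac{-1 + b{\left(-5 \right)}}{4 + 6} = 1 \left(-11\right) \frac{-1 + 2 \left(-5\right)}{4 + 6} = - 11 \frac{-1 - 10}{10} = - 11 \left(\left(-11\right) \frac{1}{10}\right) = \left(-11\right) \left(- \frac{11}{10}\right) = \frac{121}{10}$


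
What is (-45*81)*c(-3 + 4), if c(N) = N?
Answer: -3645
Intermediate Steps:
(-45*81)*c(-3 + 4) = (-45*81)*(-3 + 4) = -3645*1 = -3645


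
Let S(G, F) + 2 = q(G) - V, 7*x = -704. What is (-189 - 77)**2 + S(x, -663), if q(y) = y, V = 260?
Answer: 492754/7 ≈ 70393.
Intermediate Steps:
x = -704/7 (x = (1/7)*(-704) = -704/7 ≈ -100.57)
S(G, F) = -262 + G (S(G, F) = -2 + (G - 1*260) = -2 + (G - 260) = -2 + (-260 + G) = -262 + G)
(-189 - 77)**2 + S(x, -663) = (-189 - 77)**2 + (-262 - 704/7) = (-266)**2 - 2538/7 = 70756 - 2538/7 = 492754/7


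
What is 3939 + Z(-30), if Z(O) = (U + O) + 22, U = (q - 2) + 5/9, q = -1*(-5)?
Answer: 35411/9 ≈ 3934.6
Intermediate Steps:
q = 5
U = 32/9 (U = (5 - 2) + 5/9 = 3 + 5*(⅑) = 3 + 5/9 = 32/9 ≈ 3.5556)
Z(O) = 230/9 + O (Z(O) = (32/9 + O) + 22 = 230/9 + O)
3939 + Z(-30) = 3939 + (230/9 - 30) = 3939 - 40/9 = 35411/9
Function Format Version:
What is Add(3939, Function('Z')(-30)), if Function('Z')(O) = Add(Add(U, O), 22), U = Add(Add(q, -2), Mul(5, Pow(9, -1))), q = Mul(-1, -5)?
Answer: Rational(35411, 9) ≈ 3934.6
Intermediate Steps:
q = 5
U = Rational(32, 9) (U = Add(Add(5, -2), Mul(5, Pow(9, -1))) = Add(3, Mul(5, Rational(1, 9))) = Add(3, Rational(5, 9)) = Rational(32, 9) ≈ 3.5556)
Function('Z')(O) = Add(Rational(230, 9), O) (Function('Z')(O) = Add(Add(Rational(32, 9), O), 22) = Add(Rational(230, 9), O))
Add(3939, Function('Z')(-30)) = Add(3939, Add(Rational(230, 9), -30)) = Add(3939, Rational(-40, 9)) = Rational(35411, 9)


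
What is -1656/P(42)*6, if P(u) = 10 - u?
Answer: 621/2 ≈ 310.50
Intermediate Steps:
-1656/P(42)*6 = -1656/(10 - 1*42)*6 = -1656/(10 - 42)*6 = -1656/(-32)*6 = -1656*(-1/32)*6 = (207/4)*6 = 621/2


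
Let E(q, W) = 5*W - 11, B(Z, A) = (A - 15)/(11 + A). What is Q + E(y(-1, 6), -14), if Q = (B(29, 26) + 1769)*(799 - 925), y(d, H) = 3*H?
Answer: -8251461/37 ≈ -2.2301e+5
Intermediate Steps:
B(Z, A) = (-15 + A)/(11 + A)
E(q, W) = -11 + 5*W
Q = -8248464/37 (Q = ((-15 + 26)/(11 + 26) + 1769)*(799 - 925) = (11/37 + 1769)*(-126) = (65464/37)*(-126) = -8248464/37 ≈ -2.2293e+5)
Q + E(y(-1, 6), -14) = -8248464/37 + (-11 + 5*(-14)) = -8248464/37 + (-11 - 70) = -8248464/37 - 81 = -8251461/37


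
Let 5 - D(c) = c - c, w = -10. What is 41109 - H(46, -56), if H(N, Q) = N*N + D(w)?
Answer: 38988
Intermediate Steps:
D(c) = 5 (D(c) = 5 - (c - c) = 5 - 1*0 = 5 + 0 = 5)
H(N, Q) = 5 + N² (H(N, Q) = N*N + 5 = N² + 5 = 5 + N²)
41109 - H(46, -56) = 41109 - (5 + 46²) = 41109 - (5 + 2116) = 41109 - 1*2121 = 41109 - 2121 = 38988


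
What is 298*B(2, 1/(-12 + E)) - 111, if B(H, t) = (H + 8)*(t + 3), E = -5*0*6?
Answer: 25742/3 ≈ 8580.7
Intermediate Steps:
E = 0 (E = 0*6 = 0)
B(H, t) = (3 + t)*(8 + H) (B(H, t) = (8 + H)*(3 + t) = (3 + t)*(8 + H))
298*B(2, 1/(-12 + E)) - 111 = 298*(24 + 3*2 + 8/(-12 + 0) + 2/(-12 + 0)) - 111 = 298*(24 + 6 + 8/(-12) + 2/(-12)) - 111 = 298*(24 + 6 + 8*(-1/12) + 2*(-1/12)) - 111 = 298*(24 + 6 - ⅔ - ⅙) - 111 = 298*(175/6) - 111 = 26075/3 - 111 = 25742/3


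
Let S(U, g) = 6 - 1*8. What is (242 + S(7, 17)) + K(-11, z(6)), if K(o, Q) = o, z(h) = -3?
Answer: 229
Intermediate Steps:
S(U, g) = -2 (S(U, g) = 6 - 8 = -2)
(242 + S(7, 17)) + K(-11, z(6)) = (242 - 2) - 11 = 240 - 11 = 229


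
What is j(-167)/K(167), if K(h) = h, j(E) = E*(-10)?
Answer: 10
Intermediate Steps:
j(E) = -10*E
j(-167)/K(167) = -10*(-167)/167 = 1670*(1/167) = 10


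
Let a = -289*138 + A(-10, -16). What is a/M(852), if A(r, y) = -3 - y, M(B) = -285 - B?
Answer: 39869/1137 ≈ 35.065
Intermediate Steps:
a = -39869 (a = -289*138 + (-3 - 1*(-16)) = -39882 + (-3 + 16) = -39882 + 13 = -39869)
a/M(852) = -39869/(-285 - 1*852) = -39869/(-285 - 852) = -39869/(-1137) = -39869*(-1/1137) = 39869/1137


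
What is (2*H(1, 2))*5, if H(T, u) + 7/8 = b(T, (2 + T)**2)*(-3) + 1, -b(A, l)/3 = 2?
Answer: 725/4 ≈ 181.25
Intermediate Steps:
b(A, l) = -6 (b(A, l) = -3*2 = -6)
H(T, u) = 145/8 (H(T, u) = -7/8 + (-6*(-3) + 1) = -7/8 + (18 + 1) = -7/8 + 19 = 145/8)
(2*H(1, 2))*5 = (2*(145/8))*5 = (145/4)*5 = 725/4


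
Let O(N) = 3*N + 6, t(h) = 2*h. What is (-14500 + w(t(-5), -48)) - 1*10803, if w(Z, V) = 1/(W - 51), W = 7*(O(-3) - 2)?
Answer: -2176059/86 ≈ -25303.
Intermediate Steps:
O(N) = 6 + 3*N
W = -35 (W = 7*((6 + 3*(-3)) - 2) = 7*((6 - 9) - 2) = 7*(-3 - 2) = 7*(-5) = -35)
w(Z, V) = -1/86 (w(Z, V) = 1/(-35 - 51) = 1/(-86) = -1/86)
(-14500 + w(t(-5), -48)) - 1*10803 = (-14500 - 1/86) - 1*10803 = -1247001/86 - 10803 = -2176059/86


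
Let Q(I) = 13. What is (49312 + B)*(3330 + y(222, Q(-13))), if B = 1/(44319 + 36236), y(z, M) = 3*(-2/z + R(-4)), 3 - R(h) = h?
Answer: 492513079369746/2980535 ≈ 1.6524e+8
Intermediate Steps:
R(h) = 3 - h
y(z, M) = 21 - 6/z (y(z, M) = 3*(-2/z + (3 - 1*(-4))) = 3*(-2/z + (3 + 4)) = 3*(-2/z + 7) = 3*(7 - 2/z) = 21 - 6/z)
B = 1/80555 ≈ 1.2414e-5
(49312 + B)*(3330 + y(222, Q(-13))) = (49312 + 1/80555)*(3330 + (21 - 6/222)) = 3972328161*(3330 + (21 - 6*1/222))/80555 = 3972328161*(3330 + (21 - 1/37))/80555 = 3972328161*(3330 + 776/37)/80555 = (3972328161/80555)*(123986/37) = 492513079369746/2980535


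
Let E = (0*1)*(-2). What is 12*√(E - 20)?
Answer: 24*I*√5 ≈ 53.666*I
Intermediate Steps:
E = 0 (E = 0*(-2) = 0)
12*√(E - 20) = 12*√(0 - 20) = 12*√(-20) = 12*(2*I*√5) = 24*I*√5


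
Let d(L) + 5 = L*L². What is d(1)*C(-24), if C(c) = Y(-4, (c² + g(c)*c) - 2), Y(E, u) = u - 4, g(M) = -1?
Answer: -2376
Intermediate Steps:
d(L) = -5 + L³ (d(L) = -5 + L*L² = -5 + L³)
Y(E, u) = -4 + u
C(c) = -6 + c² - c (C(c) = -4 + ((c² - c) - 2) = -4 + (-2 + c² - c) = -6 + c² - c)
d(1)*C(-24) = (-5 + 1³)*(-6 + (-24)² - 1*(-24)) = (-5 + 1)*(-6 + 576 + 24) = -4*594 = -2376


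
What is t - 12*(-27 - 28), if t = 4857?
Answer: 5517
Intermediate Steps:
t - 12*(-27 - 28) = 4857 - 12*(-27 - 28) = 4857 - 12*(-55) = 4857 + 660 = 5517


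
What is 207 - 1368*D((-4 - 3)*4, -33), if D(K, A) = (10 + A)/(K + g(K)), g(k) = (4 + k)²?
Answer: 36225/137 ≈ 264.42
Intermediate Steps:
D(K, A) = (10 + A)/(K + (4 + K)²)
207 - 1368*D((-4 - 3)*4, -33) = 207 - 1368*(10 - 33)/((-4 - 3)*4 + (4 + (-4 - 3)*4)²) = 207 - 1368*(-23)/(-7*4 + (4 - 7*4)²) = 207 - 1368*(-23)/(-28 + (4 - 28)²) = 207 - 1368*(-23)/(-28 + (-24)²) = 207 - 1368*(-23)/(-28 + 576) = 207 - 1368*(-23)/548 = 207 - 342*(-23)/137 = 207 - 1368*(-23/548) = 207 + 7866/137 = 36225/137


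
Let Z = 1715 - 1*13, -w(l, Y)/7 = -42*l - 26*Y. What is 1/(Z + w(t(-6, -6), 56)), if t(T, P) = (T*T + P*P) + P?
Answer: 1/31298 ≈ 3.1951e-5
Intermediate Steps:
t(T, P) = P + P**2 + T**2 (t(T, P) = (T**2 + P**2) + P = (P**2 + T**2) + P = P + P**2 + T**2)
w(l, Y) = 182*Y + 294*l (w(l, Y) = -7*(-42*l - 26*Y) = 182*Y + 294*l)
Z = 1702 (Z = 1715 - 13 = 1702)
1/(Z + w(t(-6, -6), 56)) = 1/(1702 + (182*56 + 294*(-6 + (-6)**2 + (-6)**2))) = 1/(1702 + (10192 + 294*(-6 + 36 + 36))) = 1/(1702 + (10192 + 294*66)) = 1/(1702 + (10192 + 19404)) = 1/(1702 + 29596) = 1/31298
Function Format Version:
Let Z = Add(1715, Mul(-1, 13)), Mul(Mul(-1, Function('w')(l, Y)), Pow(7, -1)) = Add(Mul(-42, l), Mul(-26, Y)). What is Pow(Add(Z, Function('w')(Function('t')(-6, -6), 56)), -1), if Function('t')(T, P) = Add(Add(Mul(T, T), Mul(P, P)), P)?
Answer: Rational(1, 31298) ≈ 3.1951e-5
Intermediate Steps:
Function('t')(T, P) = Add(P, Pow(P, 2), Pow(T, 2)) (Function('t')(T, P) = Add(Add(Pow(T, 2), Pow(P, 2)), P) = Add(Add(Pow(P, 2), Pow(T, 2)), P) = Add(P, Pow(P, 2), Pow(T, 2)))
Function('w')(l, Y) = Add(Mul(182, Y), Mul(294, l)) (Function('w')(l, Y) = Mul(-7, Add(Mul(-42, l), Mul(-26, Y))) = Add(Mul(182, Y), Mul(294, l)))
Z = 1702 (Z = Add(1715, -13) = 1702)
Pow(Add(Z, Function('w')(Function('t')(-6, -6), 56)), -1) = Pow(Add(1702, Add(Mul(182, 56), Mul(294, Add(-6, Pow(-6, 2), Pow(-6, 2))))), -1) = Pow(Add(1702, Add(10192, Mul(294, Add(-6, 36, 36)))), -1) = Pow(Add(1702, Add(10192, Mul(294, 66))), -1) = Pow(Add(1702, Add(10192, 19404)), -1) = Pow(Add(1702, 29596), -1) = Pow(31298, -1) = Rational(1, 31298)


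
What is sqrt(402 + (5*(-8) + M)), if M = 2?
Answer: 2*sqrt(91) ≈ 19.079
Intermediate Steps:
sqrt(402 + (5*(-8) + M)) = sqrt(402 + (5*(-8) + 2)) = sqrt(402 + (-40 + 2)) = sqrt(402 - 38) = sqrt(364) = 2*sqrt(91)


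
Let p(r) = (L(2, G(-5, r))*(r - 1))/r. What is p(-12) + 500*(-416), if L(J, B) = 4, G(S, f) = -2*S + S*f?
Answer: -623987/3 ≈ -2.0800e+5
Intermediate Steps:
p(r) = (-4 + 4*r)/r (p(r) = (4*(r - 1))/r = (4*(-1 + r))/r = (-4 + 4*r)/r)
p(-12) + 500*(-416) = (4 - 4/(-12)) + 500*(-416) = (4 - 4*(-1/12)) - 208000 = (4 + ⅓) - 208000 = 13/3 - 208000 = -623987/3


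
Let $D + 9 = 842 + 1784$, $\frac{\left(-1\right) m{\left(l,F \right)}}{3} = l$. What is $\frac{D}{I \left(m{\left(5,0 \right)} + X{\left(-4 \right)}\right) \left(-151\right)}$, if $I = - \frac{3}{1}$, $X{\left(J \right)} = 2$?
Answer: $- \frac{2617}{5889} \approx -0.44439$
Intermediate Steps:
$m{\left(l,F \right)} = - 3 l$
$I = -3$ ($I = \left(-3\right) 1 = -3$)
$D = 2617$ ($D = -9 + \left(842 + 1784\right) = -9 + 2626 = 2617$)
$\frac{D}{I \left(m{\left(5,0 \right)} + X{\left(-4 \right)}\right) \left(-151\right)} = \frac{2617}{- 3 \left(\left(-3\right) 5 + 2\right) \left(-151\right)} = \frac{2617}{- 3 \left(-15 + 2\right) \left(-151\right)} = \frac{2617}{\left(-3\right) \left(-13\right) \left(-151\right)} = \frac{2617}{39 \left(-151\right)} = \frac{2617}{-5889} = 2617 \left(- \frac{1}{5889}\right) = - \frac{2617}{5889}$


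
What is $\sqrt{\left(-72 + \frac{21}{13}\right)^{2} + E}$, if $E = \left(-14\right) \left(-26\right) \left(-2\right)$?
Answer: $\frac{\sqrt{714193}}{13} \approx 65.008$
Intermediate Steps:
$E = -728$ ($E = 364 \left(-2\right) = -728$)
$\sqrt{\left(-72 + \frac{21}{13}\right)^{2} + E} = \sqrt{\left(-72 + \frac{21}{13}\right)^{2} - 728} = \sqrt{\left(- \frac{915}{13}\right)^{2} - 728} = \sqrt{\frac{837225}{169} - 728} = \sqrt{\frac{714193}{169}} = \frac{\sqrt{714193}}{13}$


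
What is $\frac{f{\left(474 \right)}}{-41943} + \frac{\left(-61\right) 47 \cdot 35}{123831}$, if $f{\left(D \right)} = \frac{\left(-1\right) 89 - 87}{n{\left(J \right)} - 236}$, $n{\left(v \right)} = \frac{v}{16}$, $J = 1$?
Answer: $- \frac{481468385537}{594144233775} \approx -0.81036$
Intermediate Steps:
$n{\left(v \right)} = \frac{v}{16}$ ($n{\left(v \right)} = v \frac{1}{16} = \frac{v}{16}$)
$f{\left(D \right)} = \frac{2816}{3775}$ ($f{\left(D \right)} = \frac{\left(-1\right) 89 - 87}{\frac{1}{16} \cdot 1 - 236} = \frac{-89 - 87}{\frac{1}{16} - 236} = - \frac{176}{- \frac{3775}{16}} = \left(-176\right) \left(- \frac{16}{3775}\right) = \frac{2816}{3775}$)
$\frac{f{\left(474 \right)}}{-41943} + \frac{\left(-61\right) 47 \cdot 35}{123831} = \frac{2816}{3775 \left(-41943\right)} + \frac{\left(-61\right) 47 \cdot 35}{123831} = \frac{2816}{3775} \left(- \frac{1}{41943}\right) + \left(-2867\right) 35 \cdot \frac{1}{123831} = - \frac{256}{14394075} - \frac{100345}{123831} = - \frac{481468385537}{594144233775}$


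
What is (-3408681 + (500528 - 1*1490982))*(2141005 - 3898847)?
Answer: 7732984266670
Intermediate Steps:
(-3408681 + (500528 - 1*1490982))*(2141005 - 3898847) = (-3408681 + (500528 - 1490982))*(-1757842) = (-3408681 - 990454)*(-1757842) = -4399135*(-1757842) = 7732984266670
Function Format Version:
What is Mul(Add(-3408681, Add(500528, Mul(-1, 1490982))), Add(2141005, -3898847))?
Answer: 7732984266670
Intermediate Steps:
Mul(Add(-3408681, Add(500528, Mul(-1, 1490982))), Add(2141005, -3898847)) = Mul(Add(-3408681, Add(500528, -1490982)), -1757842) = Mul(Add(-3408681, -990454), -1757842) = Mul(-4399135, -1757842) = 7732984266670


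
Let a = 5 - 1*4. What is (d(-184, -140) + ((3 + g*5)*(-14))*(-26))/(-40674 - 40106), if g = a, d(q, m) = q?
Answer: -682/20195 ≈ -0.033771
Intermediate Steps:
a = 1 (a = 5 - 4 = 1)
g = 1
(d(-184, -140) + ((3 + g*5)*(-14))*(-26))/(-40674 - 40106) = (-184 + ((3 + 1*5)*(-14))*(-26))/(-40674 - 40106) = (-184 + ((3 + 5)*(-14))*(-26))/(-80780) = (-184 + (8*(-14))*(-26))*(-1/80780) = (-184 - 112*(-26))*(-1/80780) = (-184 + 2912)*(-1/80780) = 2728*(-1/80780) = -682/20195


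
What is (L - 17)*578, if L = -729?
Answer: -431188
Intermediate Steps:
(L - 17)*578 = (-729 - 17)*578 = -746*578 = -431188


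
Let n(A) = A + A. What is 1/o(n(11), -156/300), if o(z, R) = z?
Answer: 1/22 ≈ 0.045455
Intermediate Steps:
n(A) = 2*A
1/o(n(11), -156/300) = 1/(2*11) = 1/22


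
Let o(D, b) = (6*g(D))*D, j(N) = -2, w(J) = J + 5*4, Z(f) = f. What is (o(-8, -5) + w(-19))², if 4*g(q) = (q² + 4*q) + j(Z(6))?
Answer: 128881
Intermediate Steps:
w(J) = 20 + J (w(J) = J + 20 = 20 + J)
g(q) = -½ + q + q²/4 (g(q) = ((q² + 4*q) - 2)/4 = (-2 + q² + 4*q)/4 = -½ + q + q²/4)
o(D, b) = D*(-3 + 6*D + 3*D²/2) (o(D, b) = (6*(-½ + D + D²/4))*D = (-3 + 6*D + 3*D²/2)*D = D*(-3 + 6*D + 3*D²/2))
(o(-8, -5) + w(-19))² = ((3/2)*(-8)*(-2 + (-8)² + 4*(-8)) + (20 - 19))² = ((3/2)*(-8)*(-2 + 64 - 32) + 1)² = ((3/2)*(-8)*30 + 1)² = (-360 + 1)² = (-359)² = 128881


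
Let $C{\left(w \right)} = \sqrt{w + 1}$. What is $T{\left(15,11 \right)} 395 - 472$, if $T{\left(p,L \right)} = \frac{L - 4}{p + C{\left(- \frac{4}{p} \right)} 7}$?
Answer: $- \frac{716467}{2836} - \frac{19355 \sqrt{165}}{2836} \approx -340.3$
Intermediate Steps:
$C{\left(w \right)} = \sqrt{1 + w}$
$T{\left(p,L \right)} = \frac{-4 + L}{p + 7 \sqrt{1 - \frac{4}{p}}}$ ($T{\left(p,L \right)} = \frac{L - 4}{p + \sqrt{1 - \frac{4}{p}} 7} = \frac{-4 + L}{p + 7 \sqrt{1 - \frac{4}{p}}}$)
$T{\left(15,11 \right)} 395 - 472 = \frac{-4 + 11}{15 + 7 \sqrt{\frac{-4 + 15}{15}}} \cdot 395 - 472 = \frac{1}{15 + 7 \sqrt{\frac{1}{15} \cdot 11}} \cdot 7 \cdot 395 - 472 = \frac{1}{15 + 7 \sqrt{\frac{11}{15}}} \cdot 7 \cdot 395 - 472 = \frac{1}{15 + 7 \frac{\sqrt{165}}{15}} \cdot 7 \cdot 395 - 472 = \frac{1}{15 + \frac{7 \sqrt{165}}{15}} \cdot 7 \cdot 395 - 472 = \frac{7}{15 + \frac{7 \sqrt{165}}{15}} \cdot 395 - 472 = \frac{2765}{15 + \frac{7 \sqrt{165}}{15}} - 472 = -472 + \frac{2765}{15 + \frac{7 \sqrt{165}}{15}}$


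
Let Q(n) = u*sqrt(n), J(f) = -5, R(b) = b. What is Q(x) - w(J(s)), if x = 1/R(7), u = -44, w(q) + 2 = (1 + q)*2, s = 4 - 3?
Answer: 10 - 44*sqrt(7)/7 ≈ -6.6304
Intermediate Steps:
s = 1
w(q) = 2*q (w(q) = -2 + (1 + q)*2 = -2 + (2 + 2*q) = 2*q)
x = 1/7 ≈ 0.14286
Q(n) = -44*sqrt(n)
Q(x) - w(J(s)) = -44*sqrt(7)/7 - 2*(-5) = -44*sqrt(7)/7 - 1*(-10) = -44*sqrt(7)/7 + 10 = 10 - 44*sqrt(7)/7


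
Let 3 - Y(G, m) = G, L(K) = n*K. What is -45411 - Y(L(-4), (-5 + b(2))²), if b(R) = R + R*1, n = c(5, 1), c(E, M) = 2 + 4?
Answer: -45438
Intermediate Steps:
c(E, M) = 6
n = 6
L(K) = 6*K
b(R) = 2*R (b(R) = R + R = 2*R)
Y(G, m) = 3 - G
-45411 - Y(L(-4), (-5 + b(2))²) = -45411 - (3 - 6*(-4)) = -45411 - (3 - 1*(-24)) = -45411 - (3 + 24) = -45411 - 1*27 = -45411 - 27 = -45438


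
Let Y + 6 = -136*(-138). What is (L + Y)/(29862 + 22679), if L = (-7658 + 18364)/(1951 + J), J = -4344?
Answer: 44886760/125730613 ≈ 0.35701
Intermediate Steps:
L = -10706/2393 (L = (-7658 + 18364)/(1951 - 4344) = 10706/(-2393) = 10706*(-1/2393) = -10706/2393 ≈ -4.4739)
Y = 18762 (Y = -6 - 136*(-138) = -6 + 18768 = 18762)
(L + Y)/(29862 + 22679) = (-10706/2393 + 18762)/(29862 + 22679) = (44886760/2393)/52541 = (44886760/2393)*(1/52541) = 44886760/125730613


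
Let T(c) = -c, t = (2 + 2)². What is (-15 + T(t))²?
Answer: 961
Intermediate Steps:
t = 16 (t = 4² = 16)
(-15 + T(t))² = (-15 - 1*16)² = (-15 - 16)² = (-31)² = 961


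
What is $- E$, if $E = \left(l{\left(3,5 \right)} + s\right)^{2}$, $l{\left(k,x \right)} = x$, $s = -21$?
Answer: $-256$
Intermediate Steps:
$E = 256$ ($E = \left(5 - 21\right)^{2} = \left(-16\right)^{2} = 256$)
$- E = \left(-1\right) 256 = -256$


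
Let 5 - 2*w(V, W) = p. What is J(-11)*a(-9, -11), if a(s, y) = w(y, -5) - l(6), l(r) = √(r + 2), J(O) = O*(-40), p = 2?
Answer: 660 - 880*√2 ≈ -584.51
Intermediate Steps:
w(V, W) = 3/2 (w(V, W) = 5/2 - ½*2 = 5/2 - 1 = 3/2)
J(O) = -40*O
l(r) = √(2 + r)
a(s, y) = 3/2 - 2*√2 (a(s, y) = 3/2 - √(2 + 6) = 3/2 - √8 = 3/2 - 2*√2)
J(-11)*a(-9, -11) = (-40*(-11))*(3/2 - 2*√2) = 440*(3/2 - 2*√2) = 660 - 880*√2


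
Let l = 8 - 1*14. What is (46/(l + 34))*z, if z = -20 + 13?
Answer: -23/2 ≈ -11.500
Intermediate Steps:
l = -6 (l = 8 - 14 = -6)
z = -7
(46/(l + 34))*z = (46/(-6 + 34))*(-7) = (46/28)*(-7) = (46*(1/28))*(-7) = (23/14)*(-7) = -23/2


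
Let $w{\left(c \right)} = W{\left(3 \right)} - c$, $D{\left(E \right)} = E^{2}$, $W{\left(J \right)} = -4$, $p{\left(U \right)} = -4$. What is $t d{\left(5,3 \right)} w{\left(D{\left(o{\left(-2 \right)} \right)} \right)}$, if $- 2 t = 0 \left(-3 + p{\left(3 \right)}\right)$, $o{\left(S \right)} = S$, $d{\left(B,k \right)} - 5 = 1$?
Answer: $0$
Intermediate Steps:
$d{\left(B,k \right)} = 6$ ($d{\left(B,k \right)} = 5 + 1 = 6$)
$t = 0$ ($t = - \frac{0 \left(-3 - 4\right)}{2} = - \frac{0 \left(-7\right)}{2} = \left(- \frac{1}{2}\right) 0 = 0$)
$w{\left(c \right)} = -4 - c$
$t d{\left(5,3 \right)} w{\left(D{\left(o{\left(-2 \right)} \right)} \right)} = 0 \cdot 6 \left(-4 - \left(-2\right)^{2}\right) = 0 \left(-4 - 4\right) = 0 \left(-8\right) = 0$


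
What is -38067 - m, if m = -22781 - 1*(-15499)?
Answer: -30785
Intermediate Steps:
m = -7282 (m = -22781 + 15499 = -7282)
-38067 - m = -38067 - 1*(-7282) = -38067 + 7282 = -30785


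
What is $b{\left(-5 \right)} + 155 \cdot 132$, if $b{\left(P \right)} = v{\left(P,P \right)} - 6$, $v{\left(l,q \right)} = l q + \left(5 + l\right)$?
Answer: $20479$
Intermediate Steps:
$v{\left(l,q \right)} = 5 + l + l q$
$b{\left(P \right)} = -1 + P + P^{2}$ ($b{\left(P \right)} = \left(5 + P + P P\right) - 6 = \left(5 + P + P^{2}\right) - 6 = -1 + P + P^{2}$)
$b{\left(-5 \right)} + 155 \cdot 132 = \left(-1 - 5 + \left(-5\right)^{2}\right) + 155 \cdot 132 = \left(-1 - 5 + 25\right) + 20460 = 19 + 20460 = 20479$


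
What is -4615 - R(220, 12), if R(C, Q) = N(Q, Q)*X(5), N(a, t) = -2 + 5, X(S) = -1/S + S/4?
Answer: -92363/20 ≈ -4618.1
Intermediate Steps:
X(S) = -1/S + S/4 (X(S) = -1/S + S*(1/4) = -1/S + S/4)
N(a, t) = 3
R(C, Q) = 63/20 (R(C, Q) = 3*(-1/5 + (1/4)*5) = 3*(-1*1/5 + 5/4) = 3*(-1/5 + 5/4) = 3*(21/20) = 63/20)
-4615 - R(220, 12) = -4615 - 1*63/20 = -4615 - 63/20 = -92363/20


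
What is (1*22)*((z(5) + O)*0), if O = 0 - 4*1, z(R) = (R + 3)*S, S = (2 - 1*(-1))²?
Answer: 0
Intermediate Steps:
S = 9 (S = (2 + 1)² = 3² = 9)
z(R) = 27 + 9*R (z(R) = (R + 3)*9 = (3 + R)*9 = 27 + 9*R)
O = -4 (O = 0 - 4 = -4)
(1*22)*((z(5) + O)*0) = (1*22)*(((27 + 9*5) - 4)*0) = 22*(((27 + 45) - 4)*0) = 22*((72 - 4)*0) = 22*(68*0) = 22*0 = 0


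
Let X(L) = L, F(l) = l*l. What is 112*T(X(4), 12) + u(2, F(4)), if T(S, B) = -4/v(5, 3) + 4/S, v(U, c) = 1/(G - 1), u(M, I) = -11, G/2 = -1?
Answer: 1445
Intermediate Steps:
G = -2 (G = 2*(-1) = -2)
F(l) = l²
v(U, c) = -⅓ (v(U, c) = 1/(-2 - 1) = 1/(-3) = -⅓)
T(S, B) = 12 + 4/S (T(S, B) = -4/(-⅓) + 4/S = -4*(-3) + 4/S = 12 + 4/S)
112*T(X(4), 12) + u(2, F(4)) = 112*(12 + 4/4) - 11 = 112*(12 + 4*(¼)) - 11 = 112*(12 + 1) - 11 = 112*13 - 11 = 1456 - 11 = 1445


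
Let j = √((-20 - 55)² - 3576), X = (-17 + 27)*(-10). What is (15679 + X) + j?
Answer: 15579 + √2049 ≈ 15624.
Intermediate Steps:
X = -100 (X = 10*(-10) = -100)
j = √2049 (j = √((-75)² - 3576) = √(5625 - 3576) = √2049 ≈ 45.266)
(15679 + X) + j = (15679 - 100) + √2049 = 15579 + √2049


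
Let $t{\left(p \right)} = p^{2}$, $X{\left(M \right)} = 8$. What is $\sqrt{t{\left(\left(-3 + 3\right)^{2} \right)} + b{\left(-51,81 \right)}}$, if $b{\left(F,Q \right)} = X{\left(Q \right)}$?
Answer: $2 \sqrt{2} \approx 2.8284$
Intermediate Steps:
$b{\left(F,Q \right)} = 8$
$\sqrt{t{\left(\left(-3 + 3\right)^{2} \right)} + b{\left(-51,81 \right)}} = \sqrt{\left(\left(-3 + 3\right)^{2}\right)^{2} + 8} = \sqrt{\left(0^{2}\right)^{2} + 8} = \sqrt{0^{2} + 8} = \sqrt{0 + 8} = \sqrt{8} = 2 \sqrt{2}$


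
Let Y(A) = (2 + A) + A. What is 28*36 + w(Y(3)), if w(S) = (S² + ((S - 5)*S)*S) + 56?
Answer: 1320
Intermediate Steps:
Y(A) = 2 + 2*A
w(S) = 56 + S² + S²*(-5 + S) (w(S) = (S² + ((-5 + S)*S)*S) + 56 = (S² + (S*(-5 + S))*S) + 56 = (S² + S²*(-5 + S)) + 56 = 56 + S² + S²*(-5 + S))
28*36 + w(Y(3)) = 28*36 + (56 + (2 + 2*3)³ - 4*(2 + 2*3)²) = 1008 + (56 + (2 + 6)³ - 4*(2 + 6)²) = 1008 + (56 + 8³ - 4*8²) = 1008 + (56 + 512 - 4*64) = 1008 + (56 + 512 - 256) = 1008 + 312 = 1320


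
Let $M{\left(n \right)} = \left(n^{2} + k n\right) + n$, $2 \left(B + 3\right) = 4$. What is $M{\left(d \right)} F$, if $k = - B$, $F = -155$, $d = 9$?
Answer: $-15345$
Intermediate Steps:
$B = -1$ ($B = -3 + \frac{1}{2} \cdot 4 = -3 + 2 = -1$)
$k = 1$ ($k = \left(-1\right) \left(-1\right) = 1$)
$M{\left(n \right)} = n^{2} + 2 n$ ($M{\left(n \right)} = \left(n^{2} + 1 n\right) + n = \left(n^{2} + n\right) + n = \left(n + n^{2}\right) + n = n^{2} + 2 n$)
$M{\left(d \right)} F = 9 \left(2 + 9\right) \left(-155\right) = 9 \cdot 11 \left(-155\right) = 99 \left(-155\right) = -15345$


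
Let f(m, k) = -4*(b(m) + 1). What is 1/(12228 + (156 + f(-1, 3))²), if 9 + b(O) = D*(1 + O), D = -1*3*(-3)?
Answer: 1/47572 ≈ 2.1021e-5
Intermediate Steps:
D = 9 (D = -3*(-3) = 9)
b(O) = 9*O (b(O) = -9 + 9*(1 + O) = -9 + (9 + 9*O) = 9*O)
f(m, k) = -4 - 36*m (f(m, k) = -4*(9*m + 1) = -4*(1 + 9*m) = -4 - 36*m)
1/(12228 + (156 + f(-1, 3))²) = 1/(12228 + (156 + (-4 - 36*(-1)))²) = 1/(12228 + (156 + (-4 + 36))²) = 1/(12228 + (156 + 32)²) = 1/(12228 + 188²) = 1/(12228 + 35344) = 1/47572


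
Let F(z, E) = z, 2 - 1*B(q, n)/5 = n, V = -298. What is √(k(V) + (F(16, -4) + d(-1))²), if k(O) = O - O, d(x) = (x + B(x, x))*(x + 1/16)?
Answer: 23/8 ≈ 2.8750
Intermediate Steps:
B(q, n) = 10 - 5*n
d(x) = (10 - 4*x)*(1/16 + x) (d(x) = (x + (10 - 5*x))*(x + 1/16) = (10 - 4*x)*(x + 1/16) = (10 - 4*x)*(1/16 + x))
k(O) = 0
√(k(V) + (F(16, -4) + d(-1))²) = √(0 + (16 + (5/8 - 4*(-1)² + (39/4)*(-1)))²) = √(0 + (16 + (5/8 - 4*1 - 39/4))²) = √(0 + (16 + (5/8 - 4 - 39/4))²) = √(0 + (16 - 105/8)²) = √(0 + (23/8)²) = √(0 + 529/64) = √(529/64) = 23/8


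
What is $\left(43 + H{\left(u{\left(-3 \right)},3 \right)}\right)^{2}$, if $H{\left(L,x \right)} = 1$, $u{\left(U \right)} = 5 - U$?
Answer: $1936$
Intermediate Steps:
$\left(43 + H{\left(u{\left(-3 \right)},3 \right)}\right)^{2} = \left(43 + 1\right)^{2} = 44^{2} = 1936$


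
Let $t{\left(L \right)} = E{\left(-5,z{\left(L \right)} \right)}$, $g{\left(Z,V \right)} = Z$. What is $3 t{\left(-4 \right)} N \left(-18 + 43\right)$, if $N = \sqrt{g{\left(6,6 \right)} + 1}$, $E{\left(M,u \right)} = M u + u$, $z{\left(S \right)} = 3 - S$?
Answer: $- 2100 \sqrt{7} \approx -5556.1$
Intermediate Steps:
$E{\left(M,u \right)} = u + M u$
$t{\left(L \right)} = -12 + 4 L$ ($t{\left(L \right)} = \left(3 - L\right) \left(1 - 5\right) = \left(3 - L\right) \left(-4\right) = -12 + 4 L$)
$N = \sqrt{7}$ ($N = \sqrt{6 + 1} = \sqrt{7} \approx 2.6458$)
$3 t{\left(-4 \right)} N \left(-18 + 43\right) = 3 \left(-12 + 4 \left(-4\right)\right) \sqrt{7} \left(-18 + 43\right) = 3 \left(-12 - 16\right) \sqrt{7} \cdot 25 = 3 \left(-28\right) \sqrt{7} \cdot 25 = - 84 \sqrt{7} \cdot 25 = - 2100 \sqrt{7}$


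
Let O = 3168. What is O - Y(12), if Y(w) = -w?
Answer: 3180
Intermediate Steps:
O - Y(12) = 3168 - (-1)*12 = 3168 - 1*(-12) = 3168 + 12 = 3180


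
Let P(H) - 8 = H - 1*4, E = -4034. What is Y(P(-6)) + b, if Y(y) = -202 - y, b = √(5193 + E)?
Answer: -200 + √1159 ≈ -165.96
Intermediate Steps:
b = √1159 (b = √(5193 - 4034) = √1159 ≈ 34.044)
P(H) = 4 + H (P(H) = 8 + (H - 1*4) = 8 + (H - 4) = 8 + (-4 + H) = 4 + H)
Y(P(-6)) + b = (-202 - (4 - 6)) + √1159 = (-202 - 1*(-2)) + √1159 = (-202 + 2) + √1159 = -200 + √1159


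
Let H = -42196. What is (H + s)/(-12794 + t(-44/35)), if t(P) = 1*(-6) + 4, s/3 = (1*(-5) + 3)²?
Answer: 10546/3199 ≈ 3.2967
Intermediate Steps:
s = 12 (s = 3*(1*(-5) + 3)² = 3*(-5 + 3)² = 3*(-2)² = 3*4 = 12)
t(P) = -2 (t(P) = -6 + 4 = -2)
(H + s)/(-12794 + t(-44/35)) = (-42196 + 12)/(-12794 - 2) = -42184/(-12796) = -42184*(-1/12796) = 10546/3199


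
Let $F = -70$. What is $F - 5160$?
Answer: $-5230$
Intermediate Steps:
$F - 5160 = -70 - 5160 = -5230$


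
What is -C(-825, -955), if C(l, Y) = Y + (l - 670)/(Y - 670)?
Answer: 23852/25 ≈ 954.08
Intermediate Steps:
C(l, Y) = Y + (-670 + l)/(-670 + Y)
-C(-825, -955) = -(-670 - 825 + (-955)² - 670*(-955))/(-670 - 955) = -(-670 - 825 + 912025 + 639850)/(-1625) = -(-1)*1550380/1625 = -1*(-23852/25) = 23852/25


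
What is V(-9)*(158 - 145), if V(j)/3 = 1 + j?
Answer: -312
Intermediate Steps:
V(j) = 3 + 3*j (V(j) = 3*(1 + j) = 3 + 3*j)
V(-9)*(158 - 145) = (3 + 3*(-9))*(158 - 145) = (3 - 27)*13 = -24*13 = -312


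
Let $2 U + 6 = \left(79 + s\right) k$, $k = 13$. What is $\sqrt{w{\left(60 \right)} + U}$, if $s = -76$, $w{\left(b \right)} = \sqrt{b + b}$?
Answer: $\frac{\sqrt{66 + 8 \sqrt{30}}}{2} \approx 5.2397$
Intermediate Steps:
$w{\left(b \right)} = \sqrt{2} \sqrt{b}$ ($w{\left(b \right)} = \sqrt{2 b} = \sqrt{2} \sqrt{b}$)
$U = \frac{33}{2}$ ($U = -3 + \frac{\left(79 - 76\right) 13}{2} = -3 + \frac{3 \cdot 13}{2} = -3 + \frac{1}{2} \cdot 39 = -3 + \frac{39}{2} = \frac{33}{2} \approx 16.5$)
$\sqrt{w{\left(60 \right)} + U} = \sqrt{\sqrt{2} \sqrt{60} + \frac{33}{2}} = \sqrt{\sqrt{2} \cdot 2 \sqrt{15} + \frac{33}{2}} = \sqrt{2 \sqrt{30} + \frac{33}{2}} = \sqrt{\frac{33}{2} + 2 \sqrt{30}}$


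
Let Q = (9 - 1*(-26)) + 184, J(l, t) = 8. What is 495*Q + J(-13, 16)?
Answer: 108413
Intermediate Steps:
Q = 219 (Q = (9 + 26) + 184 = 35 + 184 = 219)
495*Q + J(-13, 16) = 495*219 + 8 = 108405 + 8 = 108413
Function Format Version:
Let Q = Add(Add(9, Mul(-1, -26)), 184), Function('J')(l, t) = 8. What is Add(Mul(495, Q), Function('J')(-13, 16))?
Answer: 108413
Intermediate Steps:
Q = 219 (Q = Add(Add(9, 26), 184) = Add(35, 184) = 219)
Add(Mul(495, Q), Function('J')(-13, 16)) = Add(Mul(495, 219), 8) = Add(108405, 8) = 108413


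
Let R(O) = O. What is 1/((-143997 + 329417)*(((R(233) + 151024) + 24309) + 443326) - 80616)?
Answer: 1/114754874024 ≈ 8.7142e-12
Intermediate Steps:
1/((-143997 + 329417)*(((R(233) + 151024) + 24309) + 443326) - 80616) = 1/((-143997 + 329417)*(((233 + 151024) + 24309) + 443326) - 80616) = 1/(185420*((151257 + 24309) + 443326) - 80616) = 1/(185420*(175566 + 443326) - 80616) = 1/(185420*618892 - 80616) = 1/(114754954640 - 80616) = 1/114754874024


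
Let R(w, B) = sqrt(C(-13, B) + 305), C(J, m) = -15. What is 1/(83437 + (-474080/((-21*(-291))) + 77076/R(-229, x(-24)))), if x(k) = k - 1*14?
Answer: 451385146217565/37516278939466516657 - 1439175442698*sqrt(290)/37516278939466516657 ≈ 1.1378e-5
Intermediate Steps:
x(k) = -14 + k (x(k) = k - 14 = -14 + k)
R(w, B) = sqrt(290) (R(w, B) = sqrt(-15 + 305) = sqrt(290))
1/(83437 + (-474080/((-21*(-291))) + 77076/R(-229, x(-24)))) = 1/(83437 + (-474080/((-21*(-291))) + 77076/(sqrt(290)))) = 1/(83437 + (-474080/6111 + 77076*(sqrt(290)/290))) = 1/(83437 + (-474080*1/6111 + 38538*sqrt(290)/145)) = 1/(83437 + (-474080/6111 + 38538*sqrt(290)/145)) = 1/(509409427/6111 + 38538*sqrt(290)/145)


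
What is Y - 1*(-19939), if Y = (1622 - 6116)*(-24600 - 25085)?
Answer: 223304329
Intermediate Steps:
Y = 223284390 (Y = -4494*(-49685) = 223284390)
Y - 1*(-19939) = 223284390 - 1*(-19939) = 223284390 + 19939 = 223304329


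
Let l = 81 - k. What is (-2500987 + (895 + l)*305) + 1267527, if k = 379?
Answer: -1051375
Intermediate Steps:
l = -298 (l = 81 - 1*379 = 81 - 379 = -298)
(-2500987 + (895 + l)*305) + 1267527 = (-2500987 + (895 - 298)*305) + 1267527 = (-2500987 + 597*305) + 1267527 = (-2500987 + 182085) + 1267527 = -2318902 + 1267527 = -1051375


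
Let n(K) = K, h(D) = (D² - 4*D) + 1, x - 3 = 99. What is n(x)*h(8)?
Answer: 3366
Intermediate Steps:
x = 102 (x = 3 + 99 = 102)
h(D) = 1 + D² - 4*D
n(x)*h(8) = 102*(1 + 8² - 4*8) = 102*(1 + 64 - 32) = 102*33 = 3366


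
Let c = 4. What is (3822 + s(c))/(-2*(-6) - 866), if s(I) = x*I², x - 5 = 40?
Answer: -2271/427 ≈ -5.3185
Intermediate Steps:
x = 45 (x = 5 + 40 = 45)
s(I) = 45*I²
(3822 + s(c))/(-2*(-6) - 866) = (3822 + 45*4²)/(-2*(-6) - 866) = (3822 + 45*16)/(12 - 866) = (3822 + 720)/(-854) = 4542*(-1/854) = -2271/427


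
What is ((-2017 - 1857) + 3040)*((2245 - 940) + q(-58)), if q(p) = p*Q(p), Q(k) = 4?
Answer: -894882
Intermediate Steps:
q(p) = 4*p (q(p) = p*4 = 4*p)
((-2017 - 1857) + 3040)*((2245 - 940) + q(-58)) = ((-2017 - 1857) + 3040)*((2245 - 940) + 4*(-58)) = (-3874 + 3040)*(1305 - 232) = -834*1073 = -894882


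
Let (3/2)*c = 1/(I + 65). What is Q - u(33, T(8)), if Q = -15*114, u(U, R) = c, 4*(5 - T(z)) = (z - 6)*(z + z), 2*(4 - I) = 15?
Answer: -630994/369 ≈ -1710.0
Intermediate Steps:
I = -7/2 (I = 4 - ½*15 = 4 - 15/2 = -7/2 ≈ -3.5000)
T(z) = 5 - z*(-6 + z)/2 (T(z) = 5 - (z - 6)*(z + z)/4 = 5 - (-6 + z)*2*z/4 = 5 - z*(-6 + z)/2)
c = 4/369 (c = 2/(3*(-7/2 + 65)) = 2/(3*(123/2)) = (⅔)*(2/123) = 4/369 ≈ 0.010840)
u(U, R) = 4/369
Q = -1710
Q - u(33, T(8)) = -1710 - 1*4/369 = -1710 - 4/369 = -630994/369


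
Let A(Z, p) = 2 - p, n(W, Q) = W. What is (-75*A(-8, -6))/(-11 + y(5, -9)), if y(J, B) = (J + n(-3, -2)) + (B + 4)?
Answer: 300/7 ≈ 42.857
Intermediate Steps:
y(J, B) = 1 + B + J (y(J, B) = (J - 3) + (B + 4) = (-3 + J) + (4 + B) = 1 + B + J)
(-75*A(-8, -6))/(-11 + y(5, -9)) = (-75*(2 - 1*(-6)))/(-11 + (1 - 9 + 5)) = (-75*(2 + 6))/(-11 - 3) = -75*8/(-14) = -600*(-1/14) = 300/7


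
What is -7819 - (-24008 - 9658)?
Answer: 25847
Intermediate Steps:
-7819 - (-24008 - 9658) = -7819 - 1*(-33666) = -7819 + 33666 = 25847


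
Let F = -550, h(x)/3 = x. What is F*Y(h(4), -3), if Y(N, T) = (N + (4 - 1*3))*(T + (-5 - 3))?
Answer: 78650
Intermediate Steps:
h(x) = 3*x
Y(N, T) = (1 + N)*(-8 + T) (Y(N, T) = (N + (4 - 3))*(T - 8) = (N + 1)*(-8 + T) = (1 + N)*(-8 + T))
F*Y(h(4), -3) = -550*(-8 - 3 - 24*4 + (3*4)*(-3)) = -550*(-8 - 3 - 8*12 + 12*(-3)) = -550*(-8 - 3 - 96 - 36) = -550*(-143) = 78650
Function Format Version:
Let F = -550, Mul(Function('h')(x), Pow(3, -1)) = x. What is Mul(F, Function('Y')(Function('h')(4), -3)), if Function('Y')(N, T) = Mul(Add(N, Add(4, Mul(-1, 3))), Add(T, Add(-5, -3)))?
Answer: 78650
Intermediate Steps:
Function('h')(x) = Mul(3, x)
Function('Y')(N, T) = Mul(Add(1, N), Add(-8, T)) (Function('Y')(N, T) = Mul(Add(N, Add(4, -3)), Add(T, -8)) = Mul(Add(N, 1), Add(-8, T)) = Mul(Add(1, N), Add(-8, T)))
Mul(F, Function('Y')(Function('h')(4), -3)) = Mul(-550, Add(-8, -3, Mul(-8, Mul(3, 4)), Mul(Mul(3, 4), -3))) = Mul(-550, Add(-8, -3, Mul(-8, 12), Mul(12, -3))) = Mul(-550, Add(-8, -3, -96, -36)) = Mul(-550, -143) = 78650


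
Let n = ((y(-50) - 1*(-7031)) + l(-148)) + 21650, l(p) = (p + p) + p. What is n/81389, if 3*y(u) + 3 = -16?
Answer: 84692/244167 ≈ 0.34686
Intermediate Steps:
y(u) = -19/3 (y(u) = -1 + (⅓)*(-16) = -1 - 16/3 = -19/3)
l(p) = 3*p (l(p) = 2*p + p = 3*p)
n = 84692/3 (n = ((-19/3 - 1*(-7031)) + 3*(-148)) + 21650 = ((-19/3 + 7031) - 444) + 21650 = (21074/3 - 444) + 21650 = 19742/3 + 21650 = 84692/3 ≈ 28231.)
n/81389 = (84692/3)/81389 = (84692/3)*(1/81389) = 84692/244167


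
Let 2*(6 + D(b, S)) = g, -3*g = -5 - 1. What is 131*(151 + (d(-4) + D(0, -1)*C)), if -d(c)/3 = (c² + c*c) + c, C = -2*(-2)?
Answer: 6157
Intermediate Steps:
g = 2 (g = -(-5 - 1)/3 = -⅓*(-6) = 2)
C = 4
d(c) = -6*c² - 3*c (d(c) = -3*((c² + c*c) + c) = -3*((c² + c²) + c) = -3*(2*c² + c) = -3*(c + 2*c²) = -6*c² - 3*c)
D(b, S) = -5 (D(b, S) = -6 + (½)*2 = -6 + 1 = -5)
131*(151 + (d(-4) + D(0, -1)*C)) = 131*(151 + (-3*(-4)*(1 + 2*(-4)) - 5*4)) = 131*(151 + (-3*(-4)*(1 - 8) - 20)) = 131*(151 + (-3*(-4)*(-7) - 20)) = 131*(151 + (-84 - 20)) = 131*(151 - 104) = 131*47 = 6157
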